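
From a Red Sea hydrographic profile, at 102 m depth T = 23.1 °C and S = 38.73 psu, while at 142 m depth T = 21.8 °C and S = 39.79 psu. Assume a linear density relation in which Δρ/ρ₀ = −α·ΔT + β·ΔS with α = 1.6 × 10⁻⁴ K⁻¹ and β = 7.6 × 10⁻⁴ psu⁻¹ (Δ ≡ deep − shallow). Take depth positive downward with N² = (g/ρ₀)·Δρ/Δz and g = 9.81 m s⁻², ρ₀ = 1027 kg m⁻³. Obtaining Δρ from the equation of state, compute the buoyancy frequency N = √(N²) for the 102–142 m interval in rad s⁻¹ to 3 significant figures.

0.0158 rad s⁻¹

ΔT = -1.3 K, ΔS = +1.06 psu (deep − shallow).
Δρ/ρ₀ = −αΔT + βΔS = 2.08 × 10⁻⁴ + 8.056 × 10⁻⁴ = 1.0136 × 10⁻³, so Δρ ≈ 1.041 kg m⁻³.
N² = (g/ρ₀)·Δρ/Δz = g·(Δρ/ρ₀)/Δz = 9.81 × 1.0136 × 10⁻³ / 40 = 2.4859 × 10⁻⁴ s⁻².
N = √(2.4859 × 10⁻⁴) = 0.015767 rad s⁻¹ ≈ 0.0158 rad s⁻¹.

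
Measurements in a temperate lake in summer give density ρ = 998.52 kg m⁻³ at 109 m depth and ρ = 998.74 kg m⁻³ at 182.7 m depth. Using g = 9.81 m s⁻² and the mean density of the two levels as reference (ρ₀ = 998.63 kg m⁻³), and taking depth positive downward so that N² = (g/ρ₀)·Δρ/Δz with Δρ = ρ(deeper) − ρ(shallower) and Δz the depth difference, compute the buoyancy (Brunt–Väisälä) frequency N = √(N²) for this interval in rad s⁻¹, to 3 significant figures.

Δρ = 998.74 − 998.52 = 0.22 kg m⁻³ over Δz = 182.7 − 109 = 73.7 m.
N² = (9.81/998.63) × (0.22/73.7) = 2.9324 × 10⁻⁵ s⁻².
N = √(2.9324 × 10⁻⁵) = 5.4152 × 10⁻³ rad s⁻¹ ≈ 5.42 × 10⁻³ rad s⁻¹.
A positive N² confirms static stability across the interval.

5.42 × 10⁻³ rad s⁻¹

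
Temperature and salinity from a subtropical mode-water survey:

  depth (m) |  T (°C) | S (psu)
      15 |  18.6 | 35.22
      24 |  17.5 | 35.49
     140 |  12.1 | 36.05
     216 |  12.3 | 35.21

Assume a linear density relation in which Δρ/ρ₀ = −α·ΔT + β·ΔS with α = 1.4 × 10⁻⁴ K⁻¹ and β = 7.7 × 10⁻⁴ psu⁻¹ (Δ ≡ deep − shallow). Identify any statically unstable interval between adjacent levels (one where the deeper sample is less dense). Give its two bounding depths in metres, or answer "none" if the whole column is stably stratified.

Evaluate Δρ/ρ₀ = −αΔT + βΔS across each adjacent pair:
  15–24 m: −αΔT+βΔS = −(1.4 × 10⁻⁴)(-1.1)+(7.7 × 10⁻⁴)(+0.27) = 3.6 × 10⁻⁴ → stable
  24–140 m: −αΔT+βΔS = −(1.4 × 10⁻⁴)(-5.4)+(7.7 × 10⁻⁴)(+0.56) = 1.2 × 10⁻³ → stable
  140–216 m: −αΔT+βΔS = −(1.4 × 10⁻⁴)(+0.2)+(7.7 × 10⁻⁴)(-0.84) = -6.7 × 10⁻⁴ → UNSTABLE
The 140–216 m interval has Δρ < 0: lighter water underlies denser water.

140–216 m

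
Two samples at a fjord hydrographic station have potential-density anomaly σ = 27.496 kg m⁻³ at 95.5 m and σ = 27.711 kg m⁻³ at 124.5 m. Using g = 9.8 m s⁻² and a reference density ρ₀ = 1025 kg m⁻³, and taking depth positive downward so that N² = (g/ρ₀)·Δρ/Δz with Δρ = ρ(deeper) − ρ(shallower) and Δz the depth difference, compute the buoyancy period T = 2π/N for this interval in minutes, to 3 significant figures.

Δρ = 1027.711 − 1027.496 = 0.215 kg m⁻³ over Δz = 124.5 − 95.5 = 29 m.
N² = (9.8/1025) × (0.215/29) = 7.0883 × 10⁻⁵ s⁻².
N = √(7.0883 × 10⁻⁵) = 8.4192 × 10⁻³ rad s⁻¹, so T = 2π/N = 746.29 s = 12.438 min ≈ 12.4 min.

12.4 min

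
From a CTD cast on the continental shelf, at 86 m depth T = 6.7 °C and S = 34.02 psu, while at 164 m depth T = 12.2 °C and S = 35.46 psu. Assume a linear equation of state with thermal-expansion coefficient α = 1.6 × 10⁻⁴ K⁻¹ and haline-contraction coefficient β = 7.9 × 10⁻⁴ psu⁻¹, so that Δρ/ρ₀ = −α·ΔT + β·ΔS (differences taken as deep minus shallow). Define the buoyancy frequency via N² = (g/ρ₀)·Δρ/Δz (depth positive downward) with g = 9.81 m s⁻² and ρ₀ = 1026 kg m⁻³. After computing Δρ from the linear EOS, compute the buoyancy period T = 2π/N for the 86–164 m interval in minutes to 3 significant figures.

18.4 min

ΔT = +5.5 K, ΔS = +1.44 psu (deep − shallow).
Δρ/ρ₀ = −αΔT + βΔS = -8.80 × 10⁻⁴ + 1.1376 × 10⁻³ = 2.576 × 10⁻⁴, so Δρ ≈ 0.2643 kg m⁻³.
N² = (g/ρ₀)·Δρ/Δz = g·(Δρ/ρ₀)/Δz = 9.81 × 2.576 × 10⁻⁴ / 78 = 3.2398 × 10⁻⁵ s⁻².
N = √(3.2398 × 10⁻⁵) = 5.6919 × 10⁻³ rad s⁻¹ → T = 2π/N = 1.1039 × 10³ s = 18.398 min ≈ 18.4 min.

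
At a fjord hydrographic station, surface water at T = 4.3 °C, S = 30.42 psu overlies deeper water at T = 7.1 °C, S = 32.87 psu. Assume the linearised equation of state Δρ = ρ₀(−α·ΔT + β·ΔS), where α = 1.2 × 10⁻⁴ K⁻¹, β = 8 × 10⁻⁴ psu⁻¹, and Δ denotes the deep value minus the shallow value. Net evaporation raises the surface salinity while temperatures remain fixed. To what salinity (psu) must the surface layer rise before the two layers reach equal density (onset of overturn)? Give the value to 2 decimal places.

32.45 psu

Neutral buoyancy requires −α(T_deep − T_surf) + β(S_deep − S_surf′) = 0.
S_surf′ = S_deep − (α/β)·ΔT = 32.87 − (1.2 × 10⁻⁴/8 × 10⁻⁴)·(+2.8) = 32.4500 psu.
Increase required: 32.4500 − 30.42 = 2.0300 psu.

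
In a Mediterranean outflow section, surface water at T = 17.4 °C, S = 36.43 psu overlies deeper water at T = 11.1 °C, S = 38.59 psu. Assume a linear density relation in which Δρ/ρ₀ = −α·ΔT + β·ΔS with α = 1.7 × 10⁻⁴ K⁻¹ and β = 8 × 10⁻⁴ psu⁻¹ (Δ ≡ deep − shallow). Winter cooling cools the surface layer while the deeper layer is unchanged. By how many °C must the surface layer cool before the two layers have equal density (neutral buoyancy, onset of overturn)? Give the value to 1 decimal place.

16.5 °C

Neutral buoyancy requires Δρ = 0, i.e. −α(T_deep − T_surf′) + β(S_deep − S_surf) = 0.
T_surf′ = T_deep − (β/α)·ΔS = 11.1 − (8 × 10⁻⁴/1.7 × 10⁻⁴)·(+2.16) = 0.935 °C.
Cooling required: 17.4 − (0.935) = 16.465 °C.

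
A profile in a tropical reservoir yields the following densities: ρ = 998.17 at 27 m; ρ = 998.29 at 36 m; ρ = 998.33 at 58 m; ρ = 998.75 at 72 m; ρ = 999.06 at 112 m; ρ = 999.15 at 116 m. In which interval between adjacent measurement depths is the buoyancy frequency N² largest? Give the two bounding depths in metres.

58–72 m

Compute the density gradient over each adjacent pair:
  27–36 m: Δρ/Δz = 0.12/9 = 0.013 kg m⁻⁴
  36–58 m: Δρ/Δz = 0.04/22 = 1.8 × 10⁻³ kg m⁻⁴
  58–72 m: Δρ/Δz = 0.42/14 = 0.030 kg m⁻⁴
  72–112 m: Δρ/Δz = 0.31/40 = 7.7 × 10⁻³ kg m⁻⁴
  112–116 m: Δρ/Δz = 0.09/4 = 0.022 kg m⁻⁴
The largest gradient is in the 58–72 m interval — the pycnocline.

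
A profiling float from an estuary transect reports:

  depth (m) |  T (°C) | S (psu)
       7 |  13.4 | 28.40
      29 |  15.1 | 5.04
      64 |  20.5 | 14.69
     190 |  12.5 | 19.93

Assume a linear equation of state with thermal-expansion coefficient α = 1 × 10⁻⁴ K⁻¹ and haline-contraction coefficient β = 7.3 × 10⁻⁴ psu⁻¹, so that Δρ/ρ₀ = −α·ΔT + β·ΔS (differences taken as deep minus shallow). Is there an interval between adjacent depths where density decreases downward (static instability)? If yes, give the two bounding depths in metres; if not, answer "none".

Evaluate Δρ/ρ₀ = −αΔT + βΔS across each adjacent pair:
  7–29 m: −αΔT+βΔS = −(1 × 10⁻⁴)(+1.7)+(7.3 × 10⁻⁴)(-23.36) = -0.017 → UNSTABLE
  29–64 m: −αΔT+βΔS = −(1 × 10⁻⁴)(+5.4)+(7.3 × 10⁻⁴)(+9.65) = 6.5 × 10⁻³ → stable
  64–190 m: −αΔT+βΔS = −(1 × 10⁻⁴)(-8.0)+(7.3 × 10⁻⁴)(+5.24) = 4.6 × 10⁻³ → stable
The 7–29 m interval has Δρ < 0: lighter water underlies denser water.

7–29 m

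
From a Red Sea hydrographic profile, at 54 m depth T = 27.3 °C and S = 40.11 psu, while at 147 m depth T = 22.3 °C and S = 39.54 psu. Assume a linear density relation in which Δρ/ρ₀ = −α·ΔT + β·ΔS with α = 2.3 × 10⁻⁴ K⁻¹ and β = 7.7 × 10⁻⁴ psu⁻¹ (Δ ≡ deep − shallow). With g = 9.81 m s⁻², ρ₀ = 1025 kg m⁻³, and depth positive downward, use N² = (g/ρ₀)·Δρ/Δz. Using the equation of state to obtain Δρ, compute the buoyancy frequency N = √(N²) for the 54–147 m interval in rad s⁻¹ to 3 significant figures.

8.66 × 10⁻³ rad s⁻¹

ΔT = -5.0 K, ΔS = -0.57 psu (deep − shallow).
Δρ/ρ₀ = −αΔT + βΔS = 1.15 × 10⁻³ − 4.389 × 10⁻⁴ = 7.111 × 10⁻⁴, so Δρ ≈ 0.7289 kg m⁻³.
N² = (g/ρ₀)·Δρ/Δz = g·(Δρ/ρ₀)/Δz = 9.81 × 7.111 × 10⁻⁴ / 93 = 7.5010 × 10⁻⁵ s⁻².
N = √(7.5010 × 10⁻⁵) = 8.6608 × 10⁻³ rad s⁻¹ ≈ 8.66 × 10⁻³ rad s⁻¹.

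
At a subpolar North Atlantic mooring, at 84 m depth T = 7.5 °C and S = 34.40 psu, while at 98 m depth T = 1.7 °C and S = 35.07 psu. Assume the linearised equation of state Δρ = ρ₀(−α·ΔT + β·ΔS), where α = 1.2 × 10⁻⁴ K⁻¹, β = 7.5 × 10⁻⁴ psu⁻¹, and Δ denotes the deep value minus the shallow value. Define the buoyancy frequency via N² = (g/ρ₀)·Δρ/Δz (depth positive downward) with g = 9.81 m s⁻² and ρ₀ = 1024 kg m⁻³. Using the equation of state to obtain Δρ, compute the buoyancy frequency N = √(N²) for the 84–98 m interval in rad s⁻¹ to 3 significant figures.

0.0290 rad s⁻¹

ΔT = -5.8 K, ΔS = +0.67 psu (deep − shallow).
Δρ/ρ₀ = −αΔT + βΔS = 6.96 × 10⁻⁴ + 5.025 × 10⁻⁴ = 1.1985 × 10⁻³, so Δρ ≈ 1.227 kg m⁻³.
N² = (g/ρ₀)·Δρ/Δz = g·(Δρ/ρ₀)/Δz = 9.81 × 1.1985 × 10⁻³ / 14 = 8.3981 × 10⁻⁴ s⁻².
N = √(8.3981 × 10⁻⁴) = 0.028979 rad s⁻¹ ≈ 0.0290 rad s⁻¹.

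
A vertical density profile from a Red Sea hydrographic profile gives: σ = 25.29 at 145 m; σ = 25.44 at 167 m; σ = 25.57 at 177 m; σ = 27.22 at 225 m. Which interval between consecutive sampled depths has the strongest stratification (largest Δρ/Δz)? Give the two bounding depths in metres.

Compute the density gradient over each adjacent pair:
  145–167 m: Δρ/Δz = 0.15/22 = 6.8 × 10⁻³ kg m⁻⁴
  167–177 m: Δρ/Δz = 0.13/10 = 0.013 kg m⁻⁴
  177–225 m: Δρ/Δz = 1.65/48 = 0.034 kg m⁻⁴
The largest gradient is in the 177–225 m interval — the pycnocline.

177–225 m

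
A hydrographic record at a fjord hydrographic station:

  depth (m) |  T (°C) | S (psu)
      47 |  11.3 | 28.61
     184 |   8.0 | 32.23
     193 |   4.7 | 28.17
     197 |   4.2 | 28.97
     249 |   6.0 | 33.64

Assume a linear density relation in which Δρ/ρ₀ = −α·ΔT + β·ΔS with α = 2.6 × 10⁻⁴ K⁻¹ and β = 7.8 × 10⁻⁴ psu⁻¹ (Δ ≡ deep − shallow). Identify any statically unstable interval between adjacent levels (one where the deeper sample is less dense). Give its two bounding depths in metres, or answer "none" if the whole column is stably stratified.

Evaluate Δρ/ρ₀ = −αΔT + βΔS across each adjacent pair:
  47–184 m: −αΔT+βΔS = −(2.6 × 10⁻⁴)(-3.3)+(7.8 × 10⁻⁴)(+3.62) = 3.7 × 10⁻³ → stable
  184–193 m: −αΔT+βΔS = −(2.6 × 10⁻⁴)(-3.3)+(7.8 × 10⁻⁴)(-4.06) = -2.3 × 10⁻³ → UNSTABLE
  193–197 m: −αΔT+βΔS = −(2.6 × 10⁻⁴)(-0.5)+(7.8 × 10⁻⁴)(+0.80) = 7.5 × 10⁻⁴ → stable
  197–249 m: −αΔT+βΔS = −(2.6 × 10⁻⁴)(+1.8)+(7.8 × 10⁻⁴)(+4.67) = 3.2 × 10⁻³ → stable
The 184–193 m interval has Δρ < 0: lighter water underlies denser water.

184–193 m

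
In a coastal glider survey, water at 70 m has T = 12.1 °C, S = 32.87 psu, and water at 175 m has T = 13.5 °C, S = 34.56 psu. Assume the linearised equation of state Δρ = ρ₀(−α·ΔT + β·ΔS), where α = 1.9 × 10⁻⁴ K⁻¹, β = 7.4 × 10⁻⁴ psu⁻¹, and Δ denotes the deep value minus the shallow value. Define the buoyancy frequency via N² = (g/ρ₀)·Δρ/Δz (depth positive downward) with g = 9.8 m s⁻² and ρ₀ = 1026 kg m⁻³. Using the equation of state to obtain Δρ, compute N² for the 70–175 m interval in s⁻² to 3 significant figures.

9.19 × 10⁻⁵ s⁻²

ΔT = +1.4 K, ΔS = +1.69 psu (deep − shallow).
Δρ/ρ₀ = −αΔT + βΔS = -2.66 × 10⁻⁴ + 1.2506 × 10⁻³ = 9.846 × 10⁻⁴, so Δρ ≈ 1.010 kg m⁻³.
N² = (g/ρ₀)·Δρ/Δz = g·(Δρ/ρ₀)/Δz = 9.8 × 9.846 × 10⁻⁴ / 105 = 9.1896 × 10⁻⁵ s⁻² ≈ 9.19 × 10⁻⁵ s⁻².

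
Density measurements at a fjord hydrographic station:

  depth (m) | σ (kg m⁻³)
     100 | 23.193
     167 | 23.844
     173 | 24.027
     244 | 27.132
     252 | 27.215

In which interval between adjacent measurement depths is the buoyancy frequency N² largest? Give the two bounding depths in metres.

Compute the density gradient over each adjacent pair:
  100–167 m: Δρ/Δz = 0.651/67 = 9.7 × 10⁻³ kg m⁻⁴
  167–173 m: Δρ/Δz = 0.183/6 = 0.030 kg m⁻⁴
  173–244 m: Δρ/Δz = 3.105/71 = 0.044 kg m⁻⁴
  244–252 m: Δρ/Δz = 0.083/8 = 0.010 kg m⁻⁴
The largest gradient is in the 173–244 m interval — the pycnocline.

173–244 m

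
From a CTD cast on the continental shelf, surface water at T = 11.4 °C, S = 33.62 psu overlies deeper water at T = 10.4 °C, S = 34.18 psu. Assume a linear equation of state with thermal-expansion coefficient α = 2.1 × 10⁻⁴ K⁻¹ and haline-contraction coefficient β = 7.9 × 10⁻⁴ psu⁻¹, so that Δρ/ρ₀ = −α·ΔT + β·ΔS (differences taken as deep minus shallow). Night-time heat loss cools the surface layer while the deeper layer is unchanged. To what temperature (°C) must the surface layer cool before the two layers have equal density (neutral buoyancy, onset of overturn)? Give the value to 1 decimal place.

Neutral buoyancy requires Δρ = 0, i.e. −α(T_deep − T_surf′) + β(S_deep − S_surf) = 0.
T_surf′ = T_deep − (β/α)·ΔS = 10.4 − (7.9 × 10⁻⁴/2.1 × 10⁻⁴)·(+0.56) = 8.293 °C.
Cooling required: 11.4 − (8.293) = 3.107 °C.

8.3 °C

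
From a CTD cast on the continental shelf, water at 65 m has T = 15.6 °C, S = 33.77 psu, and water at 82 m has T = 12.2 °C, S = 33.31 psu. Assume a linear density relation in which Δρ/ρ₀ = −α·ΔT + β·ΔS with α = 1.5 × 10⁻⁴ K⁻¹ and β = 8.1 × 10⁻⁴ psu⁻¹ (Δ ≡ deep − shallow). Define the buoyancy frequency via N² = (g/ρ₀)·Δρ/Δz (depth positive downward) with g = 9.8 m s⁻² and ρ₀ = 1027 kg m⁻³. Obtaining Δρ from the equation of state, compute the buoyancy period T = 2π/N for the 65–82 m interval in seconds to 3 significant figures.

706 s

ΔT = -3.4 K, ΔS = -0.46 psu (deep − shallow).
Δρ/ρ₀ = −αΔT + βΔS = 5.10 × 10⁻⁴ − 3.726 × 10⁻⁴ = 1.374 × 10⁻⁴, so Δρ ≈ 0.1411 kg m⁻³.
N² = (g/ρ₀)·Δρ/Δz = g·(Δρ/ρ₀)/Δz = 9.8 × 1.374 × 10⁻⁴ / 17 = 7.9207 × 10⁻⁵ s⁻².
N = √(7.9207 × 10⁻⁵) = 8.8998 × 10⁻³ rad s⁻¹ → T = 2π/N = 705.99 s ≈ 706 s.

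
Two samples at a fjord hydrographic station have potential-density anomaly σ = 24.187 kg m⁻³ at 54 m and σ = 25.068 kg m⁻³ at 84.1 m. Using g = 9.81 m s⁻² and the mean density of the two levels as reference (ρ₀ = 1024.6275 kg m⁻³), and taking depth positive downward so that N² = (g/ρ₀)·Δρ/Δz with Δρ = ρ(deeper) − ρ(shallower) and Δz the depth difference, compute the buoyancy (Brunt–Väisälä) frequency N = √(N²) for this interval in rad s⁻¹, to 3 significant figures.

0.0167 rad s⁻¹

Δρ = 1025.068 − 1024.187 = 0.881 kg m⁻³ over Δz = 84.1 − 54 = 30.1 m.
N² = (9.81/1024.6275) × (0.881/30.1) = 2.8023 × 10⁻⁴ s⁻².
N = √(2.8023 × 10⁻⁴) = 0.016740 rad s⁻¹ ≈ 0.0167 rad s⁻¹.
Since Δρ > 0 the layer is stably stratified.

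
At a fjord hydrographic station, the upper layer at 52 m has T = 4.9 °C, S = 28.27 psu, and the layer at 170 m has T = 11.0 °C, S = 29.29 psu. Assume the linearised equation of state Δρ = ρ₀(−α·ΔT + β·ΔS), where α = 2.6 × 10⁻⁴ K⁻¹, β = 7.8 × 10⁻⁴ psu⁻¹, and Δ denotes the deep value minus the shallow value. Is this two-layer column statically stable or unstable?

unstable

ΔT = 11.0 − 4.9 = +6.1 K and ΔS = 29.29 − 28.27 = +1.02 psu (deep − shallow).
−αΔT = -1.586 × 10⁻³; βΔS = 7.956 × 10⁻⁴; sum Δρ/ρ₀ = -7.904 × 10⁻⁴.
Δρ/ρ₀ < 0, so Δρ < 0: deeper water is lighter → statically unstable; the column would overturn.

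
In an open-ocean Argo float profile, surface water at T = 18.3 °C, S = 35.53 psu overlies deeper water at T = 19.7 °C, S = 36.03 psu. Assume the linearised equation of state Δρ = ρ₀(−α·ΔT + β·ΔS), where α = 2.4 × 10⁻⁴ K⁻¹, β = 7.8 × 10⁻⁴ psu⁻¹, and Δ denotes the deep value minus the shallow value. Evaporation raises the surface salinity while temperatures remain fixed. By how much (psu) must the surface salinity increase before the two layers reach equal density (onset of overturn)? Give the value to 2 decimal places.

Neutral buoyancy requires −α(T_deep − T_surf) + β(S_deep − S_surf′) = 0.
S_surf′ = S_deep − (α/β)·ΔT = 36.03 − (2.4 × 10⁻⁴/7.8 × 10⁻⁴)·(+1.4) = 35.5992 psu.
Increase required: 35.5992 − 35.53 = 0.0692 psu.

0.07 psu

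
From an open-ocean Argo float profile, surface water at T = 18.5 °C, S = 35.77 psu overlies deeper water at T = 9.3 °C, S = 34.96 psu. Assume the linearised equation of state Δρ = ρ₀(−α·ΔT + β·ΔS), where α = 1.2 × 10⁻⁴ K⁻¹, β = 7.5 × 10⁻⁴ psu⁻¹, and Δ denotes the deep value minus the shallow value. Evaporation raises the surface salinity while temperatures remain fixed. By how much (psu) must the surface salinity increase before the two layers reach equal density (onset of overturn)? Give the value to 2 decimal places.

0.66 psu

Neutral buoyancy requires −α(T_deep − T_surf) + β(S_deep − S_surf′) = 0.
S_surf′ = S_deep − (α/β)·ΔT = 34.96 − (1.2 × 10⁻⁴/7.5 × 10⁻⁴)·(-9.2) = 36.4320 psu.
Increase required: 36.4320 − 35.77 = 0.6620 psu.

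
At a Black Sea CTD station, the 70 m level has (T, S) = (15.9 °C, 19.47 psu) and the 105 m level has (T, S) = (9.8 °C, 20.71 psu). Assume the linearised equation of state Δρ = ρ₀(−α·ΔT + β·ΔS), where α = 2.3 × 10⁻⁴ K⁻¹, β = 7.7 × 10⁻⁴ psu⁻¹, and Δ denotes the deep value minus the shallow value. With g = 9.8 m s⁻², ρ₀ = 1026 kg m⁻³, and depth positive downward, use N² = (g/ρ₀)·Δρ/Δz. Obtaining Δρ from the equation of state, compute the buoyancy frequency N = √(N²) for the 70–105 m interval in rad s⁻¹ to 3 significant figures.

ΔT = -6.1 K, ΔS = +1.24 psu (deep − shallow).
Δρ/ρ₀ = −αΔT + βΔS = 1.403 × 10⁻³ + 9.548 × 10⁻⁴ = 2.3578 × 10⁻³, so Δρ ≈ 2.419 kg m⁻³.
N² = (g/ρ₀)·Δρ/Δz = g·(Δρ/ρ₀)/Δz = 9.8 × 2.3578 × 10⁻³ / 35 = 6.6018 × 10⁻⁴ s⁻².
N = √(6.6018 × 10⁻⁴) = 0.025694 rad s⁻¹ ≈ 0.0257 rad s⁻¹.

0.0257 rad s⁻¹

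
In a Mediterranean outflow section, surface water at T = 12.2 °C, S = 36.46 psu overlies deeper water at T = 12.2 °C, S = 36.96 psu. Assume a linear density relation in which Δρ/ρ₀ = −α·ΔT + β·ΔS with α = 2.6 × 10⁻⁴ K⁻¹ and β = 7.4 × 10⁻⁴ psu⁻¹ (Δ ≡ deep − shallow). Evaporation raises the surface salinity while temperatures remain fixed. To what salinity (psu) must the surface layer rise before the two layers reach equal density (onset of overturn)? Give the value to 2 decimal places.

36.96 psu

Neutral buoyancy requires −α(T_deep − T_surf) + β(S_deep − S_surf′) = 0.
S_surf′ = S_deep − (α/β)·ΔT = 36.96 − (2.6 × 10⁻⁴/7.4 × 10⁻⁴)·(+0.0) = 36.9600 psu.
Increase required: 36.9600 − 36.46 = 0.5000 psu.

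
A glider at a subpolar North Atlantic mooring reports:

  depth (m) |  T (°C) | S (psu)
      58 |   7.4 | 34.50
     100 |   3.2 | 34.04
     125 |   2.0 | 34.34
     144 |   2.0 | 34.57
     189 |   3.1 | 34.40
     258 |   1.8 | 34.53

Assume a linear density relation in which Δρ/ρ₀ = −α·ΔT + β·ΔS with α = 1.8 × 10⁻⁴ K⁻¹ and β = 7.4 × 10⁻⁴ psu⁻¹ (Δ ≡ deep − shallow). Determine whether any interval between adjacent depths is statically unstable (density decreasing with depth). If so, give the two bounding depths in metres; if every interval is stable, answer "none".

Evaluate Δρ/ρ₀ = −αΔT + βΔS across each adjacent pair:
  58–100 m: −αΔT+βΔS = −(1.8 × 10⁻⁴)(-4.2)+(7.4 × 10⁻⁴)(-0.46) = 4.2 × 10⁻⁴ → stable
  100–125 m: −αΔT+βΔS = −(1.8 × 10⁻⁴)(-1.2)+(7.4 × 10⁻⁴)(+0.30) = 4.4 × 10⁻⁴ → stable
  125–144 m: −αΔT+βΔS = −(1.8 × 10⁻⁴)(+0.0)+(7.4 × 10⁻⁴)(+0.23) = 1.7 × 10⁻⁴ → stable
  144–189 m: −αΔT+βΔS = −(1.8 × 10⁻⁴)(+1.1)+(7.4 × 10⁻⁴)(-0.17) = -3.2 × 10⁻⁴ → UNSTABLE
  189–258 m: −αΔT+βΔS = −(1.8 × 10⁻⁴)(-1.3)+(7.4 × 10⁻⁴)(+0.13) = 3.3 × 10⁻⁴ → stable
The 144–189 m interval has Δρ < 0: lighter water underlies denser water.

144–189 m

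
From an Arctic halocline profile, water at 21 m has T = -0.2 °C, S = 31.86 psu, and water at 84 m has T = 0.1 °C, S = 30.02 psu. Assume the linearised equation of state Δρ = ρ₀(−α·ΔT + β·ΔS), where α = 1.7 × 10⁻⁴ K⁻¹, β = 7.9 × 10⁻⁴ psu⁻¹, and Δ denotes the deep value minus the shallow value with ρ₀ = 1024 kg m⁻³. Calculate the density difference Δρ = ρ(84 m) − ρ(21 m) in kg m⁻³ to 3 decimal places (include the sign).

-1.541 kg m⁻³

ΔT = +0.3 K, ΔS = -1.84 psu (deep − shallow).
Δρ/ρ₀ = −(1.7 × 10⁻⁴)(+0.3) + (7.9 × 10⁻⁴)(-1.84) = -1.5046 × 10⁻³.
Δρ = 1024 × (-1.5046 × 10⁻³) = -1.541 kg m⁻³.
Negative Δρ: lighter below, statically unstable.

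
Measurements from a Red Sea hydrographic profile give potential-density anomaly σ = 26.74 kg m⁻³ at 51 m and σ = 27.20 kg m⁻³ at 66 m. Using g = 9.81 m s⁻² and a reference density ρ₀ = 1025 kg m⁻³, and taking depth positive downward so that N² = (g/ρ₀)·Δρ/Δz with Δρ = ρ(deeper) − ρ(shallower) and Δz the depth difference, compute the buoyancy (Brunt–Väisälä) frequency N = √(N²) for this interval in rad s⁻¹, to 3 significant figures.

Δρ = 1027.20 − 1026.74 = 0.46 kg m⁻³ over Δz = 66 − 51 = 15 m.
N² = (9.81/1025) × (0.46/15) = 2.9350 × 10⁻⁴ s⁻².
N = √(2.9350 × 10⁻⁴) = 0.017132 rad s⁻¹ ≈ 0.0171 rad s⁻¹.

0.0171 rad s⁻¹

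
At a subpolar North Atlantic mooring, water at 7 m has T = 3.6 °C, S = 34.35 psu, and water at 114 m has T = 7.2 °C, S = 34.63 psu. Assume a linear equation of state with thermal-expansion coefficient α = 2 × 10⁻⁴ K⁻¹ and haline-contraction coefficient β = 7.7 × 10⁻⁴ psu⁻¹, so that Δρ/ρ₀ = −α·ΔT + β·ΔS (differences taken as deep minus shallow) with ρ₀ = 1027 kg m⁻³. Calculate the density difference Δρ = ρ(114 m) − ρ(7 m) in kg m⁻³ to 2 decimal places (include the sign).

ΔT = +3.6 K, ΔS = +0.28 psu (deep − shallow).
Δρ/ρ₀ = −(2 × 10⁻⁴)(+3.6) + (7.7 × 10⁻⁴)(+0.28) = -5.044 × 10⁻⁴.
Δρ = 1027 × (-5.044 × 10⁻⁴) = -0.52 kg m⁻³.
Negative Δρ: lighter below, statically unstable.

-0.52 kg m⁻³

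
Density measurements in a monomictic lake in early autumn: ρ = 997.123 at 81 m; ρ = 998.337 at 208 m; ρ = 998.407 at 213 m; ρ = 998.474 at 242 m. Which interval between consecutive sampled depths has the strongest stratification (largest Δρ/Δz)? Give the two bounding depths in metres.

208–213 m

Compute the density gradient over each adjacent pair:
  81–208 m: Δρ/Δz = 1.214/127 = 9.6 × 10⁻³ kg m⁻⁴
  208–213 m: Δρ/Δz = 0.070/5 = 0.014 kg m⁻⁴
  213–242 m: Δρ/Δz = 0.067/29 = 2.3 × 10⁻³ kg m⁻⁴
The largest gradient is in the 208–213 m interval — the pycnocline.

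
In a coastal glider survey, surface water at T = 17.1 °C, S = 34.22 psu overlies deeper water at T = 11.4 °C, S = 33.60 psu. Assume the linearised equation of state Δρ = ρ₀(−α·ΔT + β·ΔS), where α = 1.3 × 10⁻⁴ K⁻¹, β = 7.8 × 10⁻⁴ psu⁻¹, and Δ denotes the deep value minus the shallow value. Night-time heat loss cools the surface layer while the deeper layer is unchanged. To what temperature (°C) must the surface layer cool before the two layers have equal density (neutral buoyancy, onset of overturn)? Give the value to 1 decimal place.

15.1 °C

Neutral buoyancy requires Δρ = 0, i.e. −α(T_deep − T_surf′) + β(S_deep − S_surf) = 0.
T_surf′ = T_deep − (β/α)·ΔS = 11.4 − (7.8 × 10⁻⁴/1.3 × 10⁻⁴)·(-0.62) = 15.120 °C.
Cooling required: 17.1 − (15.120) = 1.980 °C.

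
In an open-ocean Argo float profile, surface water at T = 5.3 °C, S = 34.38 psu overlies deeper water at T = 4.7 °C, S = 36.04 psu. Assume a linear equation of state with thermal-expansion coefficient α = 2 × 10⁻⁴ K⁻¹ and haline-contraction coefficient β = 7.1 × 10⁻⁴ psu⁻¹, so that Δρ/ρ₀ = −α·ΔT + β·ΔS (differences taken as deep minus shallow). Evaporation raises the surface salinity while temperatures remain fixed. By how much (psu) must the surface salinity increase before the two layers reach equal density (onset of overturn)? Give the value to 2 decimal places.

Neutral buoyancy requires −α(T_deep − T_surf) + β(S_deep − S_surf′) = 0.
S_surf′ = S_deep − (α/β)·ΔT = 36.04 − (2 × 10⁻⁴/7.1 × 10⁻⁴)·(-0.6) = 36.2090 psu.
Increase required: 36.2090 − 34.38 = 1.8290 psu.

1.83 psu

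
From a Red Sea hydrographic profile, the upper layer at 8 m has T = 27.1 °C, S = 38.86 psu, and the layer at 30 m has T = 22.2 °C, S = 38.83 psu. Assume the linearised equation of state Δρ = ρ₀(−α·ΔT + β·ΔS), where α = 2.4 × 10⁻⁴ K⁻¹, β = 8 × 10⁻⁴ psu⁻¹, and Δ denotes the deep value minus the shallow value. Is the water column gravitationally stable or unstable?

ΔT = 22.2 − 27.1 = -4.9 K and ΔS = 38.83 − 38.86 = -0.03 psu (deep − shallow).
−αΔT = 1.176 × 10⁻³; βΔS = -2.40 × 10⁻⁵; sum Δρ/ρ₀ = 1.152 × 10⁻³.
Δρ/ρ₀ > 0, so Δρ > 0: deeper water is denser → statically stable.

stable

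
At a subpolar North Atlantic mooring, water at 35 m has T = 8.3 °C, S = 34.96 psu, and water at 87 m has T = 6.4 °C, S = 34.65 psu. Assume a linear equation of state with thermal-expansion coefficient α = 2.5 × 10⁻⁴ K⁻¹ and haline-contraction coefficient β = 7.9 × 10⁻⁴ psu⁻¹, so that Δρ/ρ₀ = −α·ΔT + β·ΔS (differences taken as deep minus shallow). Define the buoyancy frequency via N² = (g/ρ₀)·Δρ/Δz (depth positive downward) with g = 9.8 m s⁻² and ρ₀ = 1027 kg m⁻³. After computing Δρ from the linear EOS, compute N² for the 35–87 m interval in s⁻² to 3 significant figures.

ΔT = -1.9 K, ΔS = -0.31 psu (deep − shallow).
Δρ/ρ₀ = −αΔT + βΔS = 4.75 × 10⁻⁴ − 2.449 × 10⁻⁴ = 2.301 × 10⁻⁴, so Δρ ≈ 0.2363 kg m⁻³.
N² = (g/ρ₀)·Δρ/Δz = g·(Δρ/ρ₀)/Δz = 9.8 × 2.301 × 10⁻⁴ / 52 = 4.3365 × 10⁻⁵ s⁻² ≈ 4.34 × 10⁻⁵ s⁻².

4.34 × 10⁻⁵ s⁻²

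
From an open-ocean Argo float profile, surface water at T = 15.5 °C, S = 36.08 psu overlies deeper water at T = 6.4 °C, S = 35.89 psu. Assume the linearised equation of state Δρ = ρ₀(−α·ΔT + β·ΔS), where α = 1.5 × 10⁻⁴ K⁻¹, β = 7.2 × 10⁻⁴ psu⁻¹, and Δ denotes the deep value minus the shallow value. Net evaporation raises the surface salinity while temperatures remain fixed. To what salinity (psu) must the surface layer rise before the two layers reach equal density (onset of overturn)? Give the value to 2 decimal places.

Neutral buoyancy requires −α(T_deep − T_surf) + β(S_deep − S_surf′) = 0.
S_surf′ = S_deep − (α/β)·ΔT = 35.89 − (1.5 × 10⁻⁴/7.2 × 10⁻⁴)·(-9.1) = 37.7858 psu.
Increase required: 37.7858 − 36.08 = 1.7058 psu.

37.79 psu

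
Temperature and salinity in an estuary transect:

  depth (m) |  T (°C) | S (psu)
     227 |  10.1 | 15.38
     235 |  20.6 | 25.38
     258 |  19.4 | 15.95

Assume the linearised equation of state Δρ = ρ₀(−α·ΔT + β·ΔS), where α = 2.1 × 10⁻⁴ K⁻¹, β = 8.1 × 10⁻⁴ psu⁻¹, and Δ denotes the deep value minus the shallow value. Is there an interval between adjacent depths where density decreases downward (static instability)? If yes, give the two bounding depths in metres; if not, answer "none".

Evaluate Δρ/ρ₀ = −αΔT + βΔS across each adjacent pair:
  227–235 m: −αΔT+βΔS = −(2.1 × 10⁻⁴)(+10.5)+(8.1 × 10⁻⁴)(+10.00) = 5.9 × 10⁻³ → stable
  235–258 m: −αΔT+βΔS = −(2.1 × 10⁻⁴)(-1.2)+(8.1 × 10⁻⁴)(-9.43) = -7.4 × 10⁻³ → UNSTABLE
The 235–258 m interval has Δρ < 0: lighter water underlies denser water.

235–258 m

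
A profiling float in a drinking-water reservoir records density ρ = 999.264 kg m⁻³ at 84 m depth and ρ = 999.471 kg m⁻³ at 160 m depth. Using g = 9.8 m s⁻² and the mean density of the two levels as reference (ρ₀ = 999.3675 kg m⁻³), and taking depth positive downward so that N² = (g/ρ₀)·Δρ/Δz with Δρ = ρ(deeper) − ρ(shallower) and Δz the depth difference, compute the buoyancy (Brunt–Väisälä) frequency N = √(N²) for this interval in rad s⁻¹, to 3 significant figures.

Δρ = 999.471 − 999.264 = 0.207 kg m⁻³ over Δz = 160 − 84 = 76 m.
N² = (9.8/999.3675) × (0.207/76) = 2.6709 × 10⁻⁵ s⁻².
N = √(2.6709 × 10⁻⁵) = 5.1681 × 10⁻³ rad s⁻¹ ≈ 5.17 × 10⁻³ rad s⁻¹.

5.17 × 10⁻³ rad s⁻¹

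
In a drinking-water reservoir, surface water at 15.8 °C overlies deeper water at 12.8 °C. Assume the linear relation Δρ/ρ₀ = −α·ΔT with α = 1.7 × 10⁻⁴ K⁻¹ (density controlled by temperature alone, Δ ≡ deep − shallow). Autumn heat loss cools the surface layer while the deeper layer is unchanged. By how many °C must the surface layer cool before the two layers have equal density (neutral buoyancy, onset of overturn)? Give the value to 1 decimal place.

With temperature the only control, equal density requires T_surf′ = T_deep.
T_surf′ = 12.8 °C.
Cooling required: 15.8 − 12.8 = 3.0 °C.

3.0 °C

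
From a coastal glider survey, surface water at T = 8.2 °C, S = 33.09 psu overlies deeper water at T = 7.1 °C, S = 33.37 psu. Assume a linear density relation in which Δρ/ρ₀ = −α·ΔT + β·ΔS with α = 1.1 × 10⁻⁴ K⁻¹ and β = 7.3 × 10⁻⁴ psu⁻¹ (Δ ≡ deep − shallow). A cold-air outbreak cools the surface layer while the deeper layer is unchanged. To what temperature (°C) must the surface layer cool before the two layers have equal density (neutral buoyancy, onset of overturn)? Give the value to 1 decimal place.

5.2 °C

Neutral buoyancy requires Δρ = 0, i.e. −α(T_deep − T_surf′) + β(S_deep − S_surf) = 0.
T_surf′ = T_deep − (β/α)·ΔS = 7.1 − (7.3 × 10⁻⁴/1.1 × 10⁻⁴)·(+0.28) = 5.242 °C.
Cooling required: 8.2 − (5.242) = 2.958 °C.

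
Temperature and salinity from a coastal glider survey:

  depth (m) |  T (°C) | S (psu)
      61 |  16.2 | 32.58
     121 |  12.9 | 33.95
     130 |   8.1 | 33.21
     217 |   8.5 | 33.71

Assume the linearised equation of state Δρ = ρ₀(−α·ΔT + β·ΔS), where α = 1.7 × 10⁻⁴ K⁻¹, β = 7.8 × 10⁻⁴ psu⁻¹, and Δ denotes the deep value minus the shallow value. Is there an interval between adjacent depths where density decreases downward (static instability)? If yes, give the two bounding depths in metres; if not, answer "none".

none

Evaluate Δρ/ρ₀ = −αΔT + βΔS across each adjacent pair:
  61–121 m: −αΔT+βΔS = −(1.7 × 10⁻⁴)(-3.3)+(7.8 × 10⁻⁴)(+1.37) = 1.6 × 10⁻³ → stable
  121–130 m: −αΔT+βΔS = −(1.7 × 10⁻⁴)(-4.8)+(7.8 × 10⁻⁴)(-0.74) = 2.4 × 10⁻⁴ → stable
  130–217 m: −αΔT+βΔS = −(1.7 × 10⁻⁴)(+0.4)+(7.8 × 10⁻⁴)(+0.50) = 3.2 × 10⁻⁴ → stable
Every interval has Δρ > 0: the column is stably stratified throughout.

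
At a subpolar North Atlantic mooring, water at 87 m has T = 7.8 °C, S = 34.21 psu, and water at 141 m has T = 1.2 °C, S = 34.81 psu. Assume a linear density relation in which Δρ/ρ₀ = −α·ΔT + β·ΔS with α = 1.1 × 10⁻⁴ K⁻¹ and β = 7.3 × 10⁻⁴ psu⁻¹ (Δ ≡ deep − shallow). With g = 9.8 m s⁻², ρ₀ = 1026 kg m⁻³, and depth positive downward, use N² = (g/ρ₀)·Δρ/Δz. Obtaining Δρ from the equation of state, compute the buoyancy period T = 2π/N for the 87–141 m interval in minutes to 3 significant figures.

7.21 min

ΔT = -6.6 K, ΔS = +0.60 psu (deep − shallow).
Δρ/ρ₀ = −αΔT + βΔS = 7.26 × 10⁻⁴ + 4.38 × 10⁻⁴ = 1.164 × 10⁻³, so Δρ ≈ 1.194 kg m⁻³.
N² = (g/ρ₀)·Δρ/Δz = g·(Δρ/ρ₀)/Δz = 9.8 × 1.164 × 10⁻³ / 54 = 2.1124 × 10⁻⁴ s⁻².
N = √(2.1124 × 10⁻⁴) = 0.014534 rad s⁻¹ → T = 2π/N = 432.31 s = 7.2052 min ≈ 7.21 min.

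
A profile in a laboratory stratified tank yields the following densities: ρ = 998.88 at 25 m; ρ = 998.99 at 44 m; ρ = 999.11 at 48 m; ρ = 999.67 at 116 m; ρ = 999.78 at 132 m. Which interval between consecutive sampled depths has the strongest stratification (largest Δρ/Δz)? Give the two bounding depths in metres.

44–48 m

Compute the density gradient over each adjacent pair:
  25–44 m: Δρ/Δz = 0.11/19 = 5.8 × 10⁻³ kg m⁻⁴
  44–48 m: Δρ/Δz = 0.12/4 = 0.030 kg m⁻⁴
  48–116 m: Δρ/Δz = 0.56/68 = 8.2 × 10⁻³ kg m⁻⁴
  116–132 m: Δρ/Δz = 0.11/16 = 6.9 × 10⁻³ kg m⁻⁴
The largest gradient is in the 44–48 m interval — the pycnocline.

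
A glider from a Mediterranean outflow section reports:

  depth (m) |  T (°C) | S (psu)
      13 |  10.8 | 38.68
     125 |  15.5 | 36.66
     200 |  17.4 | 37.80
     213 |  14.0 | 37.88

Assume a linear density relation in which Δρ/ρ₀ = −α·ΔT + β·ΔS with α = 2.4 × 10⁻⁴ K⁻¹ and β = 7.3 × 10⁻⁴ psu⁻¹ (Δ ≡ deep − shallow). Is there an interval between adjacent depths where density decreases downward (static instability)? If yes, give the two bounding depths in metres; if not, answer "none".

13–125 m

Evaluate Δρ/ρ₀ = −αΔT + βΔS across each adjacent pair:
  13–125 m: −αΔT+βΔS = −(2.4 × 10⁻⁴)(+4.7)+(7.3 × 10⁻⁴)(-2.02) = -2.6 × 10⁻³ → UNSTABLE
  125–200 m: −αΔT+βΔS = −(2.4 × 10⁻⁴)(+1.9)+(7.3 × 10⁻⁴)(+1.14) = 3.8 × 10⁻⁴ → stable
  200–213 m: −αΔT+βΔS = −(2.4 × 10⁻⁴)(-3.4)+(7.3 × 10⁻⁴)(+0.08) = 8.7 × 10⁻⁴ → stable
The 13–125 m interval has Δρ < 0: lighter water underlies denser water.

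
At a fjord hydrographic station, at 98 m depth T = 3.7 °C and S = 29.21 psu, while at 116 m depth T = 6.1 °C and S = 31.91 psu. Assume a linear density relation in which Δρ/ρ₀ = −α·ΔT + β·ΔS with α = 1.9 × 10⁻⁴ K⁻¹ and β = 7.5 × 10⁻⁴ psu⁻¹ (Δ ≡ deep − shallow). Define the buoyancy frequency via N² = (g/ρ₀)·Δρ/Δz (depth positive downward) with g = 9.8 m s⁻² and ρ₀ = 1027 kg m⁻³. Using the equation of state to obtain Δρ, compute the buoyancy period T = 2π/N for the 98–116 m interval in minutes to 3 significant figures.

3.58 min

ΔT = +2.4 K, ΔS = +2.70 psu (deep − shallow).
Δρ/ρ₀ = −αΔT + βΔS = -4.56 × 10⁻⁴ + 2.025 × 10⁻³ = 1.569 × 10⁻³, so Δρ ≈ 1.611 kg m⁻³.
N² = (g/ρ₀)·Δρ/Δz = g·(Δρ/ρ₀)/Δz = 9.8 × 1.569 × 10⁻³ / 18 = 8.5423 × 10⁻⁴ s⁻².
N = √(8.5423 × 10⁻⁴) = 0.029227 rad s⁻¹ → T = 2π/N = 214.98 s = 3.5830 min ≈ 3.58 min.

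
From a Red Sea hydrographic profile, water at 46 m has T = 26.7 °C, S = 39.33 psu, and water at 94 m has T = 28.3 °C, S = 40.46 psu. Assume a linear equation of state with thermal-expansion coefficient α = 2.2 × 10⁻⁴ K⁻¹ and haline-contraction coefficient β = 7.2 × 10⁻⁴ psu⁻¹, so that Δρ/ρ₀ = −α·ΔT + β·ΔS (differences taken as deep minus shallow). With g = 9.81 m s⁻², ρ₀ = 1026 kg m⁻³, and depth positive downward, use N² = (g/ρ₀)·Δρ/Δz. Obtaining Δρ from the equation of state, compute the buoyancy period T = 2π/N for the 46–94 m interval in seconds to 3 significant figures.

ΔT = +1.6 K, ΔS = +1.13 psu (deep − shallow).
Δρ/ρ₀ = −αΔT + βΔS = -3.52 × 10⁻⁴ + 8.136 × 10⁻⁴ = 4.616 × 10⁻⁴, so Δρ ≈ 0.4736 kg m⁻³.
N² = (g/ρ₀)·Δρ/Δz = g·(Δρ/ρ₀)/Δz = 9.81 × 4.616 × 10⁻⁴ / 48 = 9.4339 × 10⁻⁵ s⁻².
N = √(9.4339 × 10⁻⁵) = 9.7128 × 10⁻³ rad s⁻¹ → T = 2π/N = 646.90 s ≈ 647 s.

647 s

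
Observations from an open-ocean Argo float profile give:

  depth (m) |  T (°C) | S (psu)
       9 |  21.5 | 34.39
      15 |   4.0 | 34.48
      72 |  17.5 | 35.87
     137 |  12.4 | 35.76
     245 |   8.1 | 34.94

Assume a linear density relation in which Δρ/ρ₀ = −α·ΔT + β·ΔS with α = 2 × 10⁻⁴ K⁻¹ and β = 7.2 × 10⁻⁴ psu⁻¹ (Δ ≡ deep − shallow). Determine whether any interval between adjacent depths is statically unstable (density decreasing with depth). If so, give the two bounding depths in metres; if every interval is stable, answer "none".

15–72 m

Evaluate Δρ/ρ₀ = −αΔT + βΔS across each adjacent pair:
  9–15 m: −αΔT+βΔS = −(2 × 10⁻⁴)(-17.5)+(7.2 × 10⁻⁴)(+0.09) = 3.6 × 10⁻³ → stable
  15–72 m: −αΔT+βΔS = −(2 × 10⁻⁴)(+13.5)+(7.2 × 10⁻⁴)(+1.39) = -1.7 × 10⁻³ → UNSTABLE
  72–137 m: −αΔT+βΔS = −(2 × 10⁻⁴)(-5.1)+(7.2 × 10⁻⁴)(-0.11) = 9.4 × 10⁻⁴ → stable
  137–245 m: −αΔT+βΔS = −(2 × 10⁻⁴)(-4.3)+(7.2 × 10⁻⁴)(-0.82) = 2.7 × 10⁻⁴ → stable
The 15–72 m interval has Δρ < 0: lighter water underlies denser water.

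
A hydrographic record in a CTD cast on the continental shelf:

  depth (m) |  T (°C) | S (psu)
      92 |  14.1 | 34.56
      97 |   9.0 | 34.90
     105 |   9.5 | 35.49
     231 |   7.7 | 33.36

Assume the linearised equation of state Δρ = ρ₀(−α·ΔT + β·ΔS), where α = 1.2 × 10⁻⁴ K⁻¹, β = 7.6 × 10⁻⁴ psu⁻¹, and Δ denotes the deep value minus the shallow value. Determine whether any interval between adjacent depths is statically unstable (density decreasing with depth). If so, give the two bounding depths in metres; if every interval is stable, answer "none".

105–231 m

Evaluate Δρ/ρ₀ = −αΔT + βΔS across each adjacent pair:
  92–97 m: −αΔT+βΔS = −(1.2 × 10⁻⁴)(-5.1)+(7.6 × 10⁻⁴)(+0.34) = 8.7 × 10⁻⁴ → stable
  97–105 m: −αΔT+βΔS = −(1.2 × 10⁻⁴)(+0.5)+(7.6 × 10⁻⁴)(+0.59) = 3.9 × 10⁻⁴ → stable
  105–231 m: −αΔT+βΔS = −(1.2 × 10⁻⁴)(-1.8)+(7.6 × 10⁻⁴)(-2.13) = -1.4 × 10⁻³ → UNSTABLE
The 105–231 m interval has Δρ < 0: lighter water underlies denser water.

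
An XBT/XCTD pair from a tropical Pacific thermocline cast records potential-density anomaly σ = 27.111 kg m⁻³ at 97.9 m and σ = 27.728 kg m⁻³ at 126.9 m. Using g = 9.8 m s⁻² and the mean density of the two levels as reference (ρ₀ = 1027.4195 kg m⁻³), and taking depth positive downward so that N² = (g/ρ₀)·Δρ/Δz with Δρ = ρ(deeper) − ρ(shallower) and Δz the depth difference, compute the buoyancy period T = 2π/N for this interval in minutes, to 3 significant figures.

Δρ = 1027.728 − 1027.111 = 0.617 kg m⁻³ over Δz = 126.9 − 97.9 = 29 m.
N² = (9.8/1027.4195) × (0.617/29) = 2.0294 × 10⁻⁴ s⁻².
N = √(2.0294 × 10⁻⁴) = 0.014246 rad s⁻¹, so T = 2π/N = 441.05 s = 7.3508 min ≈ 7.35 min.
Since Δρ > 0 the layer is stably stratified.

7.35 min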